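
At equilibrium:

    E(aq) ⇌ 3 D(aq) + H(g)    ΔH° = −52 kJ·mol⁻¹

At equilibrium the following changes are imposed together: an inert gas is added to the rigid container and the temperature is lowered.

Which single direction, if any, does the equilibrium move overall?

At constant volume, adding an inert gas leaves every reacting species' partial pressure unchanged, so Q is unchanged — no shift from this change.
The forward reaction is exothermic. Lowering T favours the exothermic direction — shift to the right.
Only the nonzero effect(s) matter; the net shift is to the right.

right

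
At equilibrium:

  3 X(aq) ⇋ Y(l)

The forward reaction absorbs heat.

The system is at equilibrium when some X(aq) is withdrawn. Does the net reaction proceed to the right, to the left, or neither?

left

Removing X (aq), a reactant, drives the reaction to the left.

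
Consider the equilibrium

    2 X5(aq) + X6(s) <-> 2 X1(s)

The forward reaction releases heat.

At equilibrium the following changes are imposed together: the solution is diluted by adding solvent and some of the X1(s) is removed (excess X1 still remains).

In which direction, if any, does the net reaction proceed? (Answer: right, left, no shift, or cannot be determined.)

left

Dilution lowers every aqueous concentration by the same factor. Δn_aq = 0 − 2 = -2, so the system shifts toward the side with more dissolved moles — to the left.
X1 is a pure solid; its activity is 1 regardless of amount, so Q is unaffected — no shift from this change.
Only the nonzero effect(s) matter; the net shift is to the left.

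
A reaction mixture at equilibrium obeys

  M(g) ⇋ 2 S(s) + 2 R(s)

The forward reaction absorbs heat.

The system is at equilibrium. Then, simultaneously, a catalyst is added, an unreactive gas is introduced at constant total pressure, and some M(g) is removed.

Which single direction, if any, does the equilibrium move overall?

left

A catalyst speeds both forward and reverse rates equally; it changes neither Q nor K — no shift from this change.
Adding inert gas at constant total pressure expands the volume and lowers every reacting partial pressure. With Δn_gas = 0 − 1 = -1, Q moves away from K toward the side with fewer gas moles, so the system shifts toward the side with more gas moles — to the left.
Removing M (g), a reactant, drives the reaction to the left.
Only the nonzero effect(s) matter; the net shift is to the left.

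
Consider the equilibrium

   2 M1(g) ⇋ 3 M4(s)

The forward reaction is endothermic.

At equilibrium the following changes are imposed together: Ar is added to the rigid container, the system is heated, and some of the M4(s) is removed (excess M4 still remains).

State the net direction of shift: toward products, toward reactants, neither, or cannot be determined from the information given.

At constant volume, adding an inert gas leaves every reacting species' partial pressure unchanged, so Q is unchanged — no shift from this change.
The forward reaction is endothermic. Raising T favours the endothermic direction — shift to the right.
M4 is a pure solid; its activity is 1 regardless of amount, so Q is unaffected — no shift from this change.
Only the nonzero effect(s) matter; the net shift is to the right.

right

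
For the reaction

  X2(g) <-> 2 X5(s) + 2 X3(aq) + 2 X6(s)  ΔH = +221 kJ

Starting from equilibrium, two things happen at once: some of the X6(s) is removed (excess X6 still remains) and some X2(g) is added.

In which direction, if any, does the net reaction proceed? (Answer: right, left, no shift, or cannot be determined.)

X6 is a pure solid; its activity is 1 regardless of amount, so Q is unaffected — no shift from this change.
Adding X2 (g), a reactant, drives the reaction to the right.
Only the nonzero effect(s) matter; the net shift is to the right.

right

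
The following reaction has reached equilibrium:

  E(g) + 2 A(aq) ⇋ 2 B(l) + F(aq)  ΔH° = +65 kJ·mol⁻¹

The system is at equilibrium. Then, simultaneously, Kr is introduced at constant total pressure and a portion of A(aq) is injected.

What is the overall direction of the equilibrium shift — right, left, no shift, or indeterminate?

Adding inert gas at constant total pressure expands the volume and lowers every reacting partial pressure. With Δn_gas = 0 − 1 = -1, Q moves away from K toward the side with fewer gas moles, so the system shifts toward the side with more gas moles — to the left.
Adding A (aq), a reactant, drives the reaction to the right.
The individual effects push in opposite directions; without quantitative information the net direction cannot be determined.

cannot be determined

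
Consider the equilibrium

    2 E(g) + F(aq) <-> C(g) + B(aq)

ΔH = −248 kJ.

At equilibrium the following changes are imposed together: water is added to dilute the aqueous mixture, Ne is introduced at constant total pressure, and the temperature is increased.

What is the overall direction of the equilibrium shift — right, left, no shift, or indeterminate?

left

Dilution scales every aqueous concentration by the same factor. Δn_aq = 1 − 1 = 0, so Q is unchanged — no shift.
Adding inert gas at constant total pressure expands the volume and lowers every reacting partial pressure. With Δn_gas = 1 − 2 = -1, Q moves away from K toward the side with fewer gas moles, so the system shifts toward the side with more gas moles — to the left.
The forward reaction is exothermic. Raising T favours the endothermic direction — shift to the left.
Only the nonzero effect(s) matter; the net shift is to the left.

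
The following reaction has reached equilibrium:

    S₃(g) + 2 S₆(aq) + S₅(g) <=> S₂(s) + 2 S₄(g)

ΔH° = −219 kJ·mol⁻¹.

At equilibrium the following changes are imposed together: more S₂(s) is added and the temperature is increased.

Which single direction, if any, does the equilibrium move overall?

left

S₂ is a pure solid; its activity is 1 regardless of amount, so Q is unaffected — no shift from this change.
The forward reaction is exothermic. Raising T favours the endothermic direction — shift to the left.
Only the nonzero effect(s) matter; the net shift is to the left.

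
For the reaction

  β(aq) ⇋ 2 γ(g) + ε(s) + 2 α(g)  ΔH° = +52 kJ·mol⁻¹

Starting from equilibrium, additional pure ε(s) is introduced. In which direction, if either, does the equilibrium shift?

no shift

ε is a pure solid; its activity is 1 regardless of amount, so Q is unaffected — no shift from this change.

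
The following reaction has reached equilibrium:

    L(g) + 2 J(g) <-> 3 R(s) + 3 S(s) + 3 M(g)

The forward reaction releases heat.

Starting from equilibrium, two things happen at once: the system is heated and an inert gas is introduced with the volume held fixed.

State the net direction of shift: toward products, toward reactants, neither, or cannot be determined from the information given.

left

The forward reaction is exothermic. Raising T favours the endothermic direction — shift to the left.
At constant volume, adding an inert gas leaves every reacting species' partial pressure unchanged, so Q is unchanged — no shift from this change.
Only the nonzero effect(s) matter; the net shift is to the left.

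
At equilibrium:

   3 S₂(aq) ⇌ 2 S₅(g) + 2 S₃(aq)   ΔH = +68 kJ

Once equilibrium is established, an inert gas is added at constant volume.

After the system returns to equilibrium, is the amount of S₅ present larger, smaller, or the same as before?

unchanged

At constant volume, adding an inert gas leaves every reacting species' partial pressure unchanged, so Q is unchanged — no shift from this change.
No net shift occurs, so the amount of S₅ is unchanged.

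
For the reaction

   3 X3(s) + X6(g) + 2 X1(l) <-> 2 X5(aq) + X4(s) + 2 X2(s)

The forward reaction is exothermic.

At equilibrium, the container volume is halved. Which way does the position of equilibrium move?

Gas moles: reactants 1, products 0 (Δn_gas = -1). Compression shifts the system toward the side with fewer moles of gas — to the right.

right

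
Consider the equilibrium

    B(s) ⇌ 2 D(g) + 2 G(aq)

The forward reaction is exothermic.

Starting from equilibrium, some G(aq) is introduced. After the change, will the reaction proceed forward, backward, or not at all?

left

Adding G (aq), a product, drives the reaction to the left.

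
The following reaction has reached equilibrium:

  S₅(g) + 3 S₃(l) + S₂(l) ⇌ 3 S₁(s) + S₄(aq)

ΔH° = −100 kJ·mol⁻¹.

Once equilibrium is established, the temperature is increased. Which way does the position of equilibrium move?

left

The forward reaction is exothermic. Raising T favours the endothermic direction — shift to the left.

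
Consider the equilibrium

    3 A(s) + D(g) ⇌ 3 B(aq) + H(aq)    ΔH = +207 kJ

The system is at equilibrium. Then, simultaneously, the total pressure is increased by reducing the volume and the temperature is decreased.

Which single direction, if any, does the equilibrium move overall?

cannot be determined

Gas moles: reactants 1, products 0 (Δn_gas = -1). Compression shifts the system toward the side with fewer moles of gas — to the right.
The forward reaction is endothermic. Lowering T favours the exothermic direction — shift to the left.
The individual effects push in opposite directions; without quantitative information the net direction cannot be determined.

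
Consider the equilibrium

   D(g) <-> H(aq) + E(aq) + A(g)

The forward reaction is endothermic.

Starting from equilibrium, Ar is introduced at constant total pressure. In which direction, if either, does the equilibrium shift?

Adding inert gas at constant total pressure expands the volume, scaling every reacting partial pressure by the same factor. Δn_gas = 1 − 1 = 0, so Q is unchanged — no shift.

no shift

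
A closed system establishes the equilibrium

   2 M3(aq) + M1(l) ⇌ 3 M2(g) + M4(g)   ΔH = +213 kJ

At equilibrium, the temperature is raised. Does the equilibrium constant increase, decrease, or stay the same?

increases

K depends on temperature via the van 't Hoff relation. The forward reaction is endothermic, so raising T increases K.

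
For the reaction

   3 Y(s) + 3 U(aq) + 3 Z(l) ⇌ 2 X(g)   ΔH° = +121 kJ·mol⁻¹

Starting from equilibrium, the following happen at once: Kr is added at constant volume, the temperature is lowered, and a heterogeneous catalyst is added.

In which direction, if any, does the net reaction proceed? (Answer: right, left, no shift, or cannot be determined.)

At constant volume, adding an inert gas leaves every reacting species' partial pressure unchanged, so Q is unchanged — no shift from this change.
The forward reaction is endothermic. Lowering T favours the exothermic direction — shift to the left.
A catalyst speeds both forward and reverse rates equally; it changes neither Q nor K — no shift from this change.
Only the nonzero effect(s) matter; the net shift is to the left.

left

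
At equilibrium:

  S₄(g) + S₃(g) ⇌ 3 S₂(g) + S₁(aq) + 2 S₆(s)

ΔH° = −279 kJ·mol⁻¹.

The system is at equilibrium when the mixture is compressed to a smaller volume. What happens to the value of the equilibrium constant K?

unchanged

The equilibrium constant depends only on temperature. This perturbation may move the position of equilibrium, but since T is unchanged, K itself is unchanged.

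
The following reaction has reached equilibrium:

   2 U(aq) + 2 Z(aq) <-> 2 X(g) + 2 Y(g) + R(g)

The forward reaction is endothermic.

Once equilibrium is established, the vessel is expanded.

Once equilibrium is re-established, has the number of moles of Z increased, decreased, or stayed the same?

Gas moles: reactants 0, products 5 (Δn_gas = +5). Expansion shifts the system toward the side with more moles of gas — to the right.
The net shift is to the right. Z is a reactant, so its amount decreases.

decreases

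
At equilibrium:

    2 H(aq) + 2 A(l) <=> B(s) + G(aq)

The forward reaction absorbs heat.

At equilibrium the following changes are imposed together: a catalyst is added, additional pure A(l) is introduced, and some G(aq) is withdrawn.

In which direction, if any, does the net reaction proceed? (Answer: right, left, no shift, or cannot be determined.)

A catalyst speeds both forward and reverse rates equally; it changes neither Q nor K — no shift from this change.
A is a pure liquid; its activity is 1 regardless of amount, so Q is unaffected — no shift from this change.
Removing G (aq), a product, drives the reaction to the right.
Only the nonzero effect(s) matter; the net shift is to the right.

right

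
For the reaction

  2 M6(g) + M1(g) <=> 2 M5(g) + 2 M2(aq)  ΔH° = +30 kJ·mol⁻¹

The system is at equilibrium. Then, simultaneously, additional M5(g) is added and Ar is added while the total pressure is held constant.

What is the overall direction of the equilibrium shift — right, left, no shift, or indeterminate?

left

Adding M5 (g), a product, drives the reaction to the left.
Adding inert gas at constant total pressure expands the volume and lowers every reacting partial pressure. With Δn_gas = 2 − 3 = -1, Q moves away from K toward the side with fewer gas moles, so the system shifts toward the side with more gas moles — to the left.
All effects act in the same direction — net shift to the left.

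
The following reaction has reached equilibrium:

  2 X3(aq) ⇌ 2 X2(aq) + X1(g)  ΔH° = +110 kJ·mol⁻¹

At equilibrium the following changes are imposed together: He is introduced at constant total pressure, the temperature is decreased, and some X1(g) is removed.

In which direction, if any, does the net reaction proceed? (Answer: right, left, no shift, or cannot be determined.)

cannot be determined

Adding inert gas at constant total pressure expands the volume and lowers every reacting partial pressure. With Δn_gas = 1 − 0 = +1, Q moves away from K toward the side with fewer gas moles, so the system shifts toward the side with more gas moles — to the right.
The forward reaction is endothermic. Lowering T favours the exothermic direction — shift to the left.
Removing X1 (g), a product, drives the reaction to the right.
The individual effects push in opposite directions; without quantitative information the net direction cannot be determined.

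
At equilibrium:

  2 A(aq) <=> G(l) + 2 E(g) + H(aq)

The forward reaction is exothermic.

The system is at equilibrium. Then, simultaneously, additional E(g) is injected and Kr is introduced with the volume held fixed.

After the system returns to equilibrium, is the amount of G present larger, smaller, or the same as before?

Adding E (g), a product, drives the reaction to the left.
At constant volume, adding an inert gas leaves every reacting species' partial pressure unchanged, so Q is unchanged — no shift from this change.
The net shift is to the left. G is a product, so its amount decreases.

decreases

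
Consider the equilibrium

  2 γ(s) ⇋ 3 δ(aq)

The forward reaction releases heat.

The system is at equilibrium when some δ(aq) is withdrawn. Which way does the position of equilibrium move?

right

Removing δ (aq), a product, drives the reaction to the right.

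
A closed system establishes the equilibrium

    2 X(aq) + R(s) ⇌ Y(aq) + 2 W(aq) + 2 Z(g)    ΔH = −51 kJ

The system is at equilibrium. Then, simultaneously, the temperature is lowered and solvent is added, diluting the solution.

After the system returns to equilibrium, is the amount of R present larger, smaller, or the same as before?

The forward reaction is exothermic. Lowering T favours the exothermic direction — shift to the right.
Dilution lowers every aqueous concentration by the same factor. Δn_aq = 3 − 2 = +1, so the system shifts toward the side with more dissolved moles — to the right.
The net shift is to the right. R is a reactant, so its amount decreases.

decreases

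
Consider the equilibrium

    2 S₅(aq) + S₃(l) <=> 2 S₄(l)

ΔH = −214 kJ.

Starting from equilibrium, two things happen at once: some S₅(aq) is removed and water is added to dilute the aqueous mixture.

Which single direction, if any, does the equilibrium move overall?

Removing S₅ (aq), a reactant, drives the reaction to the left.
Dilution lowers every aqueous concentration by the same factor. Δn_aq = 0 − 2 = -2, so the system shifts toward the side with more dissolved moles — to the left.
All effects act in the same direction — net shift to the left.

left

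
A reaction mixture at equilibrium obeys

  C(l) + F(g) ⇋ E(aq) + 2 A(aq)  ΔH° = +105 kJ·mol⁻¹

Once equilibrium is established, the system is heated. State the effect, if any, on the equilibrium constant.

K depends on temperature via the van 't Hoff relation. The forward reaction is endothermic, so raising T increases K.

increases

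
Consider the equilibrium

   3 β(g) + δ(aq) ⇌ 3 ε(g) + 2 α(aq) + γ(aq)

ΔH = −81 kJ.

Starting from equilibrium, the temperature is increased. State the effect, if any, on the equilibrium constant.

K depends on temperature via the van 't Hoff relation. The forward reaction is exothermic, so raising T decreases K.

decreases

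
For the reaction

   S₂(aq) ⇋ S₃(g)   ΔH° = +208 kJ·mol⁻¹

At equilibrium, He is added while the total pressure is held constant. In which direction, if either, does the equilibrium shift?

right

Adding inert gas at constant total pressure expands the volume and lowers every reacting partial pressure. With Δn_gas = 1 − 0 = +1, Q moves away from K toward the side with fewer gas moles, so the system shifts toward the side with more gas moles — to the right.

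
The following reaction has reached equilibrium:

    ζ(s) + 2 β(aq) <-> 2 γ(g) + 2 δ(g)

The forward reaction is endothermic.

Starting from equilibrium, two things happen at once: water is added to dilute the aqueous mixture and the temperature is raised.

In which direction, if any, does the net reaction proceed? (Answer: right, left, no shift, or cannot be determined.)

Dilution lowers every aqueous concentration by the same factor. Δn_aq = 0 − 2 = -2, so the system shifts toward the side with more dissolved moles — to the left.
The forward reaction is endothermic. Raising T favours the endothermic direction — shift to the right.
The individual effects push in opposite directions; without quantitative information the net direction cannot be determined.

cannot be determined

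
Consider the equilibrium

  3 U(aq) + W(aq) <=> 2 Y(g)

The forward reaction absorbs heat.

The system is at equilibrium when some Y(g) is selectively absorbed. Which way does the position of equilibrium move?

Removing Y (g), a product, drives the reaction to the right.

right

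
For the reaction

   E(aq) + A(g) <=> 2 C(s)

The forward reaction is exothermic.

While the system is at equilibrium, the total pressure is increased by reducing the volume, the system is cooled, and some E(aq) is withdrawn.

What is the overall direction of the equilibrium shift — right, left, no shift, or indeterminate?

Gas moles: reactants 1, products 0 (Δn_gas = -1). Compression shifts the system toward the side with fewer moles of gas — to the right.
The forward reaction is exothermic. Lowering T favours the exothermic direction — shift to the right.
Removing E (aq), a reactant, drives the reaction to the left.
The individual effects push in opposite directions; without quantitative information the net direction cannot be determined.

cannot be determined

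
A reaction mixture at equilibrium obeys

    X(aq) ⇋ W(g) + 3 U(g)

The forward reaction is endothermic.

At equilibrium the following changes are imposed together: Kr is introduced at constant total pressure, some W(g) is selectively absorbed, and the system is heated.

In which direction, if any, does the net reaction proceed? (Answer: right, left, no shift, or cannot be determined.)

Adding inert gas at constant total pressure expands the volume and lowers every reacting partial pressure. With Δn_gas = 4 − 0 = +4, Q moves away from K toward the side with fewer gas moles, so the system shifts toward the side with more gas moles — to the right.
Removing W (g), a product, drives the reaction to the right.
The forward reaction is endothermic. Raising T favours the endothermic direction — shift to the right.
All effects act in the same direction — net shift to the right.

right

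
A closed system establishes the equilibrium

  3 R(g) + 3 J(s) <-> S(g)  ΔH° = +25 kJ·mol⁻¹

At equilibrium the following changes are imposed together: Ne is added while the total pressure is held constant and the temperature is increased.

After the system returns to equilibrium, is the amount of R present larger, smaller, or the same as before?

cannot be determined

Adding inert gas at constant total pressure expands the volume and lowers every reacting partial pressure. With Δn_gas = 1 − 3 = -2, Q moves away from K toward the side with fewer gas moles, so the system shifts toward the side with more gas moles — to the left.
The forward reaction is endothermic. Raising T favours the endothermic direction — shift to the right.
The two effects oppose each other, so the net shift — and hence the change in R — cannot be determined from the given information.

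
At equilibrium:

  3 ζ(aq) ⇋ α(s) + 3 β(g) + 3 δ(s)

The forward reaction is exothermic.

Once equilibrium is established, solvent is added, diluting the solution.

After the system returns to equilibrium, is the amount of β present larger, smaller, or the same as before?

decreases

Dilution lowers every aqueous concentration by the same factor. Δn_aq = 0 − 3 = -3, so the system shifts toward the side with more dissolved moles — to the left.
The net shift is to the left. β is a product, so its amount decreases.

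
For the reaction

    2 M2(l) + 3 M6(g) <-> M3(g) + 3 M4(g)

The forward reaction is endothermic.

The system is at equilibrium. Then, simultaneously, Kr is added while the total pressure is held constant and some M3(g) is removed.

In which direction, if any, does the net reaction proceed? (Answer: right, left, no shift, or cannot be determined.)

right

Adding inert gas at constant total pressure expands the volume and lowers every reacting partial pressure. With Δn_gas = 4 − 3 = +1, Q moves away from K toward the side with fewer gas moles, so the system shifts toward the side with more gas moles — to the right.
Removing M3 (g), a product, drives the reaction to the right.
All effects act in the same direction — net shift to the right.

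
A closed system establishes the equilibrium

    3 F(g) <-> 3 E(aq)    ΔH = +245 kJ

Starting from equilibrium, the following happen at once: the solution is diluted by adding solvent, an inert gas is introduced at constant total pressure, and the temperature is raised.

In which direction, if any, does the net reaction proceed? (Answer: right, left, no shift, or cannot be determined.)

cannot be determined

Dilution lowers every aqueous concentration by the same factor. Δn_aq = 3 − 0 = +3, so the system shifts toward the side with more dissolved moles — to the right.
Adding inert gas at constant total pressure expands the volume and lowers every reacting partial pressure. With Δn_gas = 0 − 3 = -3, Q moves away from K toward the side with fewer gas moles, so the system shifts toward the side with more gas moles — to the left.
The forward reaction is endothermic. Raising T favours the endothermic direction — shift to the right.
The individual effects push in opposite directions; without quantitative information the net direction cannot be determined.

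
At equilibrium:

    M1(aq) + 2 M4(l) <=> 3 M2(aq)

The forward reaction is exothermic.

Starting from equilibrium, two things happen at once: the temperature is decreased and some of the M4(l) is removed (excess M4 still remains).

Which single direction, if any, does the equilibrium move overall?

The forward reaction is exothermic. Lowering T favours the exothermic direction — shift to the right.
M4 is a pure liquid; its activity is 1 regardless of amount, so Q is unaffected — no shift from this change.
Only the nonzero effect(s) matter; the net shift is to the right.

right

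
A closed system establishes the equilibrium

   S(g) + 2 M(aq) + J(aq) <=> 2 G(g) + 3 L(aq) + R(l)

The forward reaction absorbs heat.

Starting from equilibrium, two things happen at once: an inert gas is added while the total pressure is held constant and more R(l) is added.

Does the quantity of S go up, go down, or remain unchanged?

Adding inert gas at constant total pressure expands the volume and lowers every reacting partial pressure. With Δn_gas = 2 − 1 = +1, Q moves away from K toward the side with fewer gas moles, so the system shifts toward the side with more gas moles — to the right.
R is a pure liquid; its activity is 1 regardless of amount, so Q is unaffected — no shift from this change.
The net shift is to the right. S is a reactant, so its amount decreases.

decreases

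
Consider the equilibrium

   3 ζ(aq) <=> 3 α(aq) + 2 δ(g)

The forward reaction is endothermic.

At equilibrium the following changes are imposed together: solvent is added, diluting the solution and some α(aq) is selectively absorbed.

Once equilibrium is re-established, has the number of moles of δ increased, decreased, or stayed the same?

Dilution scales every aqueous concentration by the same factor. Δn_aq = 3 − 3 = 0, so Q is unchanged — no shift.
Removing α (aq), a product, drives the reaction to the right.
The net shift is to the right. δ is a product, so its amount increases.

increases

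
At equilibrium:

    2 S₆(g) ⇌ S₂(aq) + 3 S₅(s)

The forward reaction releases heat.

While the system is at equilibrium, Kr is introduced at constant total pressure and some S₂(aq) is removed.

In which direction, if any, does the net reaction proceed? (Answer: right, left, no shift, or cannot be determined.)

Adding inert gas at constant total pressure expands the volume and lowers every reacting partial pressure. With Δn_gas = 0 − 2 = -2, Q moves away from K toward the side with fewer gas moles, so the system shifts toward the side with more gas moles — to the left.
Removing S₂ (aq), a product, drives the reaction to the right.
The individual effects push in opposite directions; without quantitative information the net direction cannot be determined.

cannot be determined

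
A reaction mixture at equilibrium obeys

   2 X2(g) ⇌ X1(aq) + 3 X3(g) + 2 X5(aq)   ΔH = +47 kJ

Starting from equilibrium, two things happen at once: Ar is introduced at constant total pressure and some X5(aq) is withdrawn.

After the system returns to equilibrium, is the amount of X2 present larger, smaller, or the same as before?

Adding inert gas at constant total pressure expands the volume and lowers every reacting partial pressure. With Δn_gas = 3 − 2 = +1, Q moves away from K toward the side with fewer gas moles, so the system shifts toward the side with more gas moles — to the right.
Removing X5 (aq), a product, drives the reaction to the right.
The net shift is to the right. X2 is a reactant, so its amount decreases.

decreases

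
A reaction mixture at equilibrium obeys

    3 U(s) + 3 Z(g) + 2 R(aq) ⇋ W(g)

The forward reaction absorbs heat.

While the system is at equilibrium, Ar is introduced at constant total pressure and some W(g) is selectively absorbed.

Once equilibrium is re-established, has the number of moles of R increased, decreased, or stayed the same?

cannot be determined

Adding inert gas at constant total pressure expands the volume and lowers every reacting partial pressure. With Δn_gas = 1 − 3 = -2, Q moves away from K toward the side with fewer gas moles, so the system shifts toward the side with more gas moles — to the left.
Removing W (g), a product, drives the reaction to the right.
The two effects oppose each other, so the net shift — and hence the change in R — cannot be determined from the given information.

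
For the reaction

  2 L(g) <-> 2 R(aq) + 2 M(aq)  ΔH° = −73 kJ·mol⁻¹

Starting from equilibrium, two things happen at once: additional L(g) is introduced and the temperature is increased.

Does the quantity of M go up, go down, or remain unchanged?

cannot be determined

Adding L (g), a reactant, drives the reaction to the right.
The forward reaction is exothermic. Raising T favours the endothermic direction — shift to the left.
The two effects oppose each other, so the net shift — and hence the change in M — cannot be determined from the given information.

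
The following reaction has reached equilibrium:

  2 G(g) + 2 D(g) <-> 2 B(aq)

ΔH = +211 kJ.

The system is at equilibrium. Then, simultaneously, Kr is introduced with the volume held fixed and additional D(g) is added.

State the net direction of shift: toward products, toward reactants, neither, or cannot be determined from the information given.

At constant volume, adding an inert gas leaves every reacting species' partial pressure unchanged, so Q is unchanged — no shift from this change.
Adding D (g), a reactant, drives the reaction to the right.
Only the nonzero effect(s) matter; the net shift is to the right.

right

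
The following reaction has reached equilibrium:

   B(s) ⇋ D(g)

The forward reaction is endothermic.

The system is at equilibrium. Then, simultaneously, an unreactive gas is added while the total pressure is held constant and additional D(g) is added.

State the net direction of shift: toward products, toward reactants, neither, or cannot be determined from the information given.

cannot be determined

Adding inert gas at constant total pressure expands the volume and lowers every reacting partial pressure. With Δn_gas = 1 − 0 = +1, Q moves away from K toward the side with fewer gas moles, so the system shifts toward the side with more gas moles — to the right.
Adding D (g), a product, drives the reaction to the left.
The individual effects push in opposite directions; without quantitative information the net direction cannot be determined.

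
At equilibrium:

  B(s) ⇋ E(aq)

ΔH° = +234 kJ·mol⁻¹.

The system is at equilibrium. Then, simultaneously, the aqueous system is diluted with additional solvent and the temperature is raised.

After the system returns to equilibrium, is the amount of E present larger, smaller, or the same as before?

increases

Dilution lowers every aqueous concentration by the same factor. Δn_aq = 1 − 0 = +1, so the system shifts toward the side with more dissolved moles — to the right.
The forward reaction is endothermic. Raising T favours the endothermic direction — shift to the right.
The net shift is to the right. E is a product, so its amount increases.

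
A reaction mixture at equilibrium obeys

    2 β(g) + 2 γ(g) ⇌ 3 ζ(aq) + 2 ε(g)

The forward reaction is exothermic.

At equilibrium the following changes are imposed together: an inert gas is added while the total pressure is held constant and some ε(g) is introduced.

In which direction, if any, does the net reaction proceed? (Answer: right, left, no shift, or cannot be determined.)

left

Adding inert gas at constant total pressure expands the volume and lowers every reacting partial pressure. With Δn_gas = 2 − 4 = -2, Q moves away from K toward the side with fewer gas moles, so the system shifts toward the side with more gas moles — to the left.
Adding ε (g), a product, drives the reaction to the left.
All effects act in the same direction — net shift to the left.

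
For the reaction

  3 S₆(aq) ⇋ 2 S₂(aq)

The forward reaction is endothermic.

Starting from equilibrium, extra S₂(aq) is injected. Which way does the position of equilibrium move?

left

Adding S₂ (aq), a product, drives the reaction to the left.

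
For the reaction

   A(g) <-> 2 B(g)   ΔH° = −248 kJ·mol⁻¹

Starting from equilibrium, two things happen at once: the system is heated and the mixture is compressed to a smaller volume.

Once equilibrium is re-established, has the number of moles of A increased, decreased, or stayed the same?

The forward reaction is exothermic. Raising T favours the endothermic direction — shift to the left.
Gas moles: reactants 1, products 2 (Δn_gas = +1). Compression shifts the system toward the side with fewer moles of gas — to the left.
The net shift is to the left. A is a reactant, so its amount increases.

increases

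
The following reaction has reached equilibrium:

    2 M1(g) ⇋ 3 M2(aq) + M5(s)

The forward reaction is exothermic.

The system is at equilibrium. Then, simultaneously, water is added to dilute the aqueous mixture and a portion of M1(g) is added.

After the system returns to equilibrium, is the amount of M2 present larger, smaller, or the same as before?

Dilution lowers every aqueous concentration by the same factor. Δn_aq = 3 − 0 = +3, so the system shifts toward the side with more dissolved moles — to the right.
Adding M1 (g), a reactant, drives the reaction to the right.
The net shift is to the right. M2 is a product, so its amount increases.

increases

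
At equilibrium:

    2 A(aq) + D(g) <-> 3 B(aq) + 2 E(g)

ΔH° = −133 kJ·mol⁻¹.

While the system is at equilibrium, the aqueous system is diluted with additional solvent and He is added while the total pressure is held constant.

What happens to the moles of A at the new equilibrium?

Dilution lowers every aqueous concentration by the same factor. Δn_aq = 3 − 2 = +1, so the system shifts toward the side with more dissolved moles — to the right.
Adding inert gas at constant total pressure expands the volume and lowers every reacting partial pressure. With Δn_gas = 2 − 1 = +1, Q moves away from K toward the side with fewer gas moles, so the system shifts toward the side with more gas moles — to the right.
The net shift is to the right. A is a reactant, so its amount decreases.

decreases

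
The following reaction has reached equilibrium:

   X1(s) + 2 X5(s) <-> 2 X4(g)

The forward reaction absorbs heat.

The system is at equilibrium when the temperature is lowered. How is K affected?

decreases

K depends on temperature via the van 't Hoff relation. The forward reaction is endothermic, so lowering T decreases K.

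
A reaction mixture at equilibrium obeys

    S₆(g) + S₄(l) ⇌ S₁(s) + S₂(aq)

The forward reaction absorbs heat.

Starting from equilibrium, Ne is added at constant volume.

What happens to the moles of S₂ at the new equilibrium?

unchanged

At constant volume, adding an inert gas leaves every reacting species' partial pressure unchanged, so Q is unchanged — no shift from this change.
No net shift occurs, so the amount of S₂ is unchanged.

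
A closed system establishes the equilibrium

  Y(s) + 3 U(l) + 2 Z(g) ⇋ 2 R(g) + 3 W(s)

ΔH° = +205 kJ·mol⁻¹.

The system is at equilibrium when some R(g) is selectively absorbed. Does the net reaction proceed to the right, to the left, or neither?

Removing R (g), a product, drives the reaction to the right.

right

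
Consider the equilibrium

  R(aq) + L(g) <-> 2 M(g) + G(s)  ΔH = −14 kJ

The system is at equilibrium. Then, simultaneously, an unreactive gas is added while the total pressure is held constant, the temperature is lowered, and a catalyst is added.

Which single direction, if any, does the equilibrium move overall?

right

Adding inert gas at constant total pressure expands the volume and lowers every reacting partial pressure. With Δn_gas = 2 − 1 = +1, Q moves away from K toward the side with fewer gas moles, so the system shifts toward the side with more gas moles — to the right.
The forward reaction is exothermic. Lowering T favours the exothermic direction — shift to the right.
A catalyst speeds both forward and reverse rates equally; it changes neither Q nor K — no shift from this change.
Only the nonzero effect(s) matter; the net shift is to the right.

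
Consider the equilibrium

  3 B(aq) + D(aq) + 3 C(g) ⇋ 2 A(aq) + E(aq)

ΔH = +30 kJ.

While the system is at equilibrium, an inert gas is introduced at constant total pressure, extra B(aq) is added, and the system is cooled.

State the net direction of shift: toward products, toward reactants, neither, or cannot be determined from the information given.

Adding inert gas at constant total pressure expands the volume and lowers every reacting partial pressure. With Δn_gas = 0 − 3 = -3, Q moves away from K toward the side with fewer gas moles, so the system shifts toward the side with more gas moles — to the left.
Adding B (aq), a reactant, drives the reaction to the right.
The forward reaction is endothermic. Lowering T favours the exothermic direction — shift to the left.
The individual effects push in opposite directions; without quantitative information the net direction cannot be determined.

cannot be determined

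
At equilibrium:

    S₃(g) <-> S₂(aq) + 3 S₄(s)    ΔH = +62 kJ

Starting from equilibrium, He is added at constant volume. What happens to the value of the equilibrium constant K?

The equilibrium constant depends only on temperature. This perturbation changes neither the position of equilibrium nor K.

unchanged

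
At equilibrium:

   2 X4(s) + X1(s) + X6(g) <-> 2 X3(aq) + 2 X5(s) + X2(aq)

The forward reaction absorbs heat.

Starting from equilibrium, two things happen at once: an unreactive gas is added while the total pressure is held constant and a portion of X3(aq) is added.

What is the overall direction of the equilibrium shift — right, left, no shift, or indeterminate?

Adding inert gas at constant total pressure expands the volume and lowers every reacting partial pressure. With Δn_gas = 0 − 1 = -1, Q moves away from K toward the side with fewer gas moles, so the system shifts toward the side with more gas moles — to the left.
Adding X3 (aq), a product, drives the reaction to the left.
All effects act in the same direction — net shift to the left.

left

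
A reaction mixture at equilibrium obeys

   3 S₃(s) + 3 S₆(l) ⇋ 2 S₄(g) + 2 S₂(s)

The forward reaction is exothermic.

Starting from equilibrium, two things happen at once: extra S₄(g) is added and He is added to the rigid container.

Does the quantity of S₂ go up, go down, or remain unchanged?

Adding S₄ (g), a product, drives the reaction to the left.
At constant volume, adding an inert gas leaves every reacting species' partial pressure unchanged, so Q is unchanged — no shift from this change.
The net shift is to the left. S₂ is a product, so its amount decreases.

decreases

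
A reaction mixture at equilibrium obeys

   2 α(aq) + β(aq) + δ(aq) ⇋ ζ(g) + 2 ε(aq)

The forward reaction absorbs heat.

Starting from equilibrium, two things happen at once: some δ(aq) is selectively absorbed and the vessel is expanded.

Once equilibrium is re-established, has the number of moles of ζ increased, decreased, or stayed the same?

cannot be determined

Removing δ (aq), a reactant, drives the reaction to the left.
Gas moles: reactants 0, products 1 (Δn_gas = +1). Expansion shifts the system toward the side with more moles of gas — to the right.
The two effects oppose each other, so the net shift — and hence the change in ζ — cannot be determined from the given information.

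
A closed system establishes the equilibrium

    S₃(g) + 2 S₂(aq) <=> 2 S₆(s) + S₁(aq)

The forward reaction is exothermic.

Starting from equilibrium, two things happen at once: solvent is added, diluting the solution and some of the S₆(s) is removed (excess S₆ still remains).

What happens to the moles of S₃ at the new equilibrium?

Dilution lowers every aqueous concentration by the same factor. Δn_aq = 1 − 2 = -1, so the system shifts toward the side with more dissolved moles — to the left.
S₆ is a pure solid; its activity is 1 regardless of amount, so Q is unaffected — no shift from this change.
The net shift is to the left. S₃ is a reactant, so its amount increases.

increases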